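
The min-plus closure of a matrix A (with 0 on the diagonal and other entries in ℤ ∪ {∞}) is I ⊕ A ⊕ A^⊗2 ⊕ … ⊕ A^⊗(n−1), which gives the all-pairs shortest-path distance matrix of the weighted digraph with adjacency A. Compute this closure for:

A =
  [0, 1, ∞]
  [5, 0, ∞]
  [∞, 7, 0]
Closure =
  [0, 1, ∞]
  [5, 0, ∞]
  [12, 7, 0]

This is the Floyd-Warshall all-pairs shortest-path computation. For each intermediate vertex k = 0, 1, …, 2, update dist[i][j] ← min(dist[i][j], dist[i][k] + dist[k][j]). The final matrix gives, for each (i, j), the minimum total weight of any directed path from i to j (possibly empty when i = j).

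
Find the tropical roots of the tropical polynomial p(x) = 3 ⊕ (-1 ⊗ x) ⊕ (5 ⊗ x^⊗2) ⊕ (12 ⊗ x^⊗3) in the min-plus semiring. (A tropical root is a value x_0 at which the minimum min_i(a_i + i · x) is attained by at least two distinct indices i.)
Roots: {-7, -6, 4}

Each tropical root is a break point of the lower envelope of the lines y = a_i + i · x (there are 4 lines, with slopes 0, 1, ..., 3). Only the lines that attain the minimum somewhere contribute to roots; other lines are dominated. Here the surviving (envelope) indices are i = 3, i = 2, i = 1, i = 0.
Intersections between consecutive envelope lines give the roots: for adjacent envelope indices i < j the intersection is x = (a_i − a_j) / (j − i). Reading off the sorted break points: {-7, -6, 4}.
Verification: at each break x_0, at least two indices attain the minimum of min_i(a_i + i · x_0).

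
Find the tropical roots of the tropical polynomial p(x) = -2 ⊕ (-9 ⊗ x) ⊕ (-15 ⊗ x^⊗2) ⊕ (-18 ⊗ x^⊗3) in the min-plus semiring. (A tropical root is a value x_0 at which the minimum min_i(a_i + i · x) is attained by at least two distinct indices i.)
Roots: {3, 6, 7}

Each tropical root is a break point of the lower envelope of the lines y = a_i + i · x (there are 4 lines, with slopes 0, 1, ..., 3). Only the lines that attain the minimum somewhere contribute to roots; other lines are dominated. Here the surviving (envelope) indices are i = 3, i = 2, i = 1, i = 0.
Intersections between consecutive envelope lines give the roots: for adjacent envelope indices i < j the intersection is x = (a_i − a_j) / (j − i). Reading off the sorted break points: {3, 6, 7}.
Verification: at each break x_0, at least two indices attain the minimum of min_i(a_i + i · x_0).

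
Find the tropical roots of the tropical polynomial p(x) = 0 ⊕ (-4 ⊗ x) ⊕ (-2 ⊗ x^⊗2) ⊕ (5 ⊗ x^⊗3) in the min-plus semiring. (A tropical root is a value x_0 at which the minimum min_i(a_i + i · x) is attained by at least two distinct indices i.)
Roots: {-7, -2, 4}

Each tropical root is a break point of the lower envelope of the lines y = a_i + i · x (there are 4 lines, with slopes 0, 1, ..., 3). Only the lines that attain the minimum somewhere contribute to roots; other lines are dominated. Here the surviving (envelope) indices are i = 3, i = 2, i = 1, i = 0.
Intersections between consecutive envelope lines give the roots: for adjacent envelope indices i < j the intersection is x = (a_i − a_j) / (j − i). Reading off the sorted break points: {-7, -2, 4}.
Verification: at each break x_0, at least two indices attain the minimum of min_i(a_i + i · x_0).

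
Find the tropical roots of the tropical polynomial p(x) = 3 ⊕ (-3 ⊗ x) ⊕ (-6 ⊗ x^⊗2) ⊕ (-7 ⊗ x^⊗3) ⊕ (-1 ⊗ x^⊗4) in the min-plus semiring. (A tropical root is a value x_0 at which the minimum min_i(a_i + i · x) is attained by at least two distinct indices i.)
Roots: {-6, 1, 3, 6}

Each tropical root is a break point of the lower envelope of the lines y = a_i + i · x (there are 5 lines, with slopes 0, 1, ..., 4). Only the lines that attain the minimum somewhere contribute to roots; other lines are dominated. Here the surviving (envelope) indices are i = 4, i = 3, i = 2, i = 1, i = 0.
Intersections between consecutive envelope lines give the roots: for adjacent envelope indices i < j the intersection is x = (a_i − a_j) / (j − i). Reading off the sorted break points: {-6, 1, 3, 6}.
Verification: at each break x_0, at least two indices attain the minimum of min_i(a_i + i · x_0).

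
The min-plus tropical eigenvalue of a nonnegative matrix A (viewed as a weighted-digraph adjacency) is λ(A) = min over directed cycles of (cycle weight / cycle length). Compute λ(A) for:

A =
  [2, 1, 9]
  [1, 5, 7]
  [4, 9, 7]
λ(A) = 1

Enumerate directed cycles and compute their means (weight / length). Sample:
  cycle 0 → 0: weight = 2, length = 1, mean = 2/1 ≈ 2.000
  cycle 1 → 1: weight = 5, length = 1, mean = 5/1 ≈ 5.000
  cycle 2 → 2: weight = 7, length = 1, mean = 7/1 ≈ 7.000
  cycle 0 → 1 → 0: weight = 2, length = 2, mean = 2/2 ≈ 1.000
  cycle 0 → 2 → 0: weight = 13, length = 2, mean = 13/2 ≈ 6.500
  cycle 1 → 0 → 1: weight = 2, length = 2, mean = 2/2 ≈ 1.000
Minimum mean = 1.000, attained e.g. along the cycle 0 → 1 → 0 with weight 2 and length 2. So λ(A) = 2/2 = 1.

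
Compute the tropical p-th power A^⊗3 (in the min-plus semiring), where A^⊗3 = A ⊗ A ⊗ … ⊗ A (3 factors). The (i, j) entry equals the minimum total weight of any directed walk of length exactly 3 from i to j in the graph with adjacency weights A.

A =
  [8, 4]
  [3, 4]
A^⊗3 =
  [11, 11]
  [10, 11]

Each entry (A^⊗3)_ij equals the minimum over all length-3 walks i = v_0 → v_1 → … → v_3 = j of Σ_t A[v_t][v_{t+1}]. For example, for (i, j) = (0, 1) we minimise over 4 possible intermediate vertex sequences; the minimum is 11, attained along the walk 0 → 1 → 0 → 1.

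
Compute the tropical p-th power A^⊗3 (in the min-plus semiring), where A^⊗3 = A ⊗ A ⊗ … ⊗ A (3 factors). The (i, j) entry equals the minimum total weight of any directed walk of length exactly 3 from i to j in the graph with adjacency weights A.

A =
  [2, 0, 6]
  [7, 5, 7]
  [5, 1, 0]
A^⊗3 =
  [6, 4, 6]
  [11, 8, 7]
  [5, 1, 0]

Each entry (A^⊗3)_ij equals the minimum over all length-3 walks i = v_0 → v_1 → … → v_3 = j of Σ_t A[v_t][v_{t+1}]. For example, for (i, j) = (0, 2) we minimise over 9 possible intermediate vertex sequences; the minimum is 6, attained along the walk 0 → 2 → 2 → 2.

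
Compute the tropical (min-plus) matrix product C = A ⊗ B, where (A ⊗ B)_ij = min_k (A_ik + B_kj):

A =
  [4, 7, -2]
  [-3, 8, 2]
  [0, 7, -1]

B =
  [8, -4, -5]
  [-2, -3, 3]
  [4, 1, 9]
A ⊗ B =
  [2, -1, -1]
  [5, -7, -8]
  [3, -4, -5]

Apply the min-plus product entry-by-entry:
  C[0][0] = min over k of (A[0][0] + B[0][0] = 4 + 8 = 12, A[0][1] + B[1][0] = 7 + -2 = 5, A[0][2] + B[2][0] = -2 + 4 = 2) = 2 (attained at k = 2)
  C[0][1] = min over k of (A[0][0] + B[0][1] = 4 + -4 = 0, A[0][1] + B[1][1] = 7 + -3 = 4, A[0][2] + B[2][1] = -2 + 1 = -1) = -1 (attained at k = 2)
  C[0][2] = min over k of (A[0][0] + B[0][2] = 4 + -5 = -1, A[0][1] + B[1][2] = 7 + 3 = 10, A[0][2] + B[2][2] = -2 + 9 = 7) = -1 (attained at k = 0)
  C[1][0] = min over k of (A[1][0] + B[0][0] = -3 + 8 = 5, A[1][1] + B[1][0] = 8 + -2 = 6, A[1][2] + B[2][0] = 2 + 4 = 6) = 5 (attained at k = 0)
  C[1][1] = min over k of (A[1][0] + B[0][1] = -3 + -4 = -7, A[1][1] + B[1][1] = 8 + -3 = 5, A[1][2] + B[2][1] = 2 + 1 = 3) = -7 (attained at k = 0)
  C[1][2] = min over k of (A[1][0] + B[0][2] = -3 + -5 = -8, A[1][1] + B[1][2] = 8 + 3 = 11, A[1][2] + B[2][2] = 2 + 9 = 11) = -8 (attained at k = 0)
  C[2][0] = min over k of (A[2][0] + B[0][0] = 0 + 8 = 8, A[2][1] + B[1][0] = 7 + -2 = 5, A[2][2] + B[2][0] = -1 + 4 = 3) = 3 (attained at k = 2)
  C[2][1] = min over k of (A[2][0] + B[0][1] = 0 + -4 = -4, A[2][1] + B[1][1] = 7 + -3 = 4, A[2][2] + B[2][1] = -1 + 1 = 0) = -4 (attained at k = 0)
  C[2][2] = min over k of (A[2][0] + B[0][2] = 0 + -5 = -5, A[2][1] + B[1][2] = 7 + 3 = 10, A[2][2] + B[2][2] = -1 + 9 = 8) = -5 (attained at k = 0)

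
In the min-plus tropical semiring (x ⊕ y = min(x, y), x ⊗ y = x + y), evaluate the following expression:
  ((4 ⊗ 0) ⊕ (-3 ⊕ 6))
((4 ⊗ 0) ⊕ (-3 ⊕ 6)) = -3

Expand innermost to outermost. Recall ⊕ takes the minimum of its arguments and ⊗ takes their sum. Working out the expression ((4 ⊗ 0) ⊕ (-3 ⊕ 6)) gives -3.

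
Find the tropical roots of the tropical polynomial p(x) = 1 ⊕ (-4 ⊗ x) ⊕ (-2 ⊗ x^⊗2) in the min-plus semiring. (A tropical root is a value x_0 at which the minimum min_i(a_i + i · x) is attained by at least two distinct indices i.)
Roots: {-2, 5}

Each tropical root is a break point of the lower envelope of the lines y = a_i + i · x (there are 3 lines, with slopes 0, 1, ..., 2). Only the lines that attain the minimum somewhere contribute to roots; other lines are dominated. Here the surviving (envelope) indices are i = 2, i = 1, i = 0.
Intersections between consecutive envelope lines give the roots: for adjacent envelope indices i < j the intersection is x = (a_i − a_j) / (j − i). Reading off the sorted break points: {-2, 5}.
Verification: at each break x_0, at least two indices attain the minimum of min_i(a_i + i · x_0).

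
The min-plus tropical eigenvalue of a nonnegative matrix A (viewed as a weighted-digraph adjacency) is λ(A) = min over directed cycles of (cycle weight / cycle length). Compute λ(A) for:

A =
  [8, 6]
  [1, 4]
λ(A) = 7/2

Enumerate directed cycles and compute their means (weight / length). Sample:
  cycle 0 → 0: weight = 8, length = 1, mean = 8/1 ≈ 8.000
  cycle 1 → 1: weight = 4, length = 1, mean = 4/1 ≈ 4.000
  cycle 0 → 1 → 0: weight = 7, length = 2, mean = 7/2 ≈ 3.500
  cycle 1 → 0 → 1: weight = 7, length = 2, mean = 7/2 ≈ 3.500
Minimum mean = 3.500, attained e.g. along the cycle 0 → 1 → 0 with weight 7 and length 2. So λ(A) = 7/2 = 7/2.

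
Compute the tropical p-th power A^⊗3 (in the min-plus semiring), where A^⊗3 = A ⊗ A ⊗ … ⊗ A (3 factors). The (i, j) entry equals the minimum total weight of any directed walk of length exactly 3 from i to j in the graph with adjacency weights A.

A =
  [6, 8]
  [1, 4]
A^⊗3 =
  [13, 16]
  [9, 12]

Each entry (A^⊗3)_ij equals the minimum over all length-3 walks i = v_0 → v_1 → … → v_3 = j of Σ_t A[v_t][v_{t+1}]. For example, for (i, j) = (0, 1) we minimise over 4 possible intermediate vertex sequences; the minimum is 16, attained along the walk 0 → 1 → 1 → 1.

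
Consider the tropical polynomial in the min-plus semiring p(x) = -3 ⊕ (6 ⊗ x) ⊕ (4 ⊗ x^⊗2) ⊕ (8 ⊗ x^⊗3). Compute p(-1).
p(-1) = -3

A tropical monomial a ⊗ x^⊗i evaluates to a + i · x. Evaluating each term at x = -1:
  Term 0 contributes -3 + 0 · -1 = -3
  Term 1 contributes 6 + 1 · -1 = 5
  Term 2 contributes 4 + 2 · -1 = 2
  Term 3 contributes 8 + 3 · -1 = 5
p(-1) = ⊕ of these = min[-3, 5, 2, 5] = -3.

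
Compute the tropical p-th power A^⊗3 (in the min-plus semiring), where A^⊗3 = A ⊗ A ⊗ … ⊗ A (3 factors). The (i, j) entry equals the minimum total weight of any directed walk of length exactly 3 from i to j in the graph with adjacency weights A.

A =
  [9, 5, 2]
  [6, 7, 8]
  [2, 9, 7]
A^⊗3 =
  [11, 9, 6]
  [10, 15, 12]
  [6, 13, 11]

Each entry (A^⊗3)_ij equals the minimum over all length-3 walks i = v_0 → v_1 → … → v_3 = j of Σ_t A[v_t][v_{t+1}]. For example, for (i, j) = (0, 2) we minimise over 9 possible intermediate vertex sequences; the minimum is 6, attained along the walk 0 → 2 → 0 → 2.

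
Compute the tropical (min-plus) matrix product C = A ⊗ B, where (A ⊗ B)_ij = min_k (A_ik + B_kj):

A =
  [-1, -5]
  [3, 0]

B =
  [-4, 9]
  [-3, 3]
A ⊗ B =
  [-8, -2]
  [-3, 3]

Apply the min-plus product entry-by-entry:
  C[0][0] = min over k of (A[0][0] + B[0][0] = -1 + -4 = -5, A[0][1] + B[1][0] = -5 + -3 = -8) = -8 (attained at k = 1)
  C[0][1] = min over k of (A[0][0] + B[0][1] = -1 + 9 = 8, A[0][1] + B[1][1] = -5 + 3 = -2) = -2 (attained at k = 1)
  C[1][0] = min over k of (A[1][0] + B[0][0] = 3 + -4 = -1, A[1][1] + B[1][0] = 0 + -3 = -3) = -3 (attained at k = 1)
  C[1][1] = min over k of (A[1][0] + B[0][1] = 3 + 9 = 12, A[1][1] + B[1][1] = 0 + 3 = 3) = 3 (attained at k = 1)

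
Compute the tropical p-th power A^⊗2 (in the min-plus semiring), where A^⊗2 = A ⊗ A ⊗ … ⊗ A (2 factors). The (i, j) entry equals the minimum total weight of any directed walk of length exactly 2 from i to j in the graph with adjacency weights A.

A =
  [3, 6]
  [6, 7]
A^⊗2 =
  [6, 9]
  [9, 12]

Each entry (A^⊗2)_ij equals the minimum over all length-2 walks i = v_0 → v_1 → … → v_2 = j of Σ_t A[v_t][v_{t+1}]. For example, for (i, j) = (0, 1) we minimise over 2 possible intermediate vertex sequences; the minimum is 9, attained along the walk 0 → 0 → 1.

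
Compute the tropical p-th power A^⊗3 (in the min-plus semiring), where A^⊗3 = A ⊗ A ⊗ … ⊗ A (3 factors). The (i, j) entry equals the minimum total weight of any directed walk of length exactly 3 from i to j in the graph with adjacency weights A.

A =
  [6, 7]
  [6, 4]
A^⊗3 =
  [17, 15]
  [14, 12]

Each entry (A^⊗3)_ij equals the minimum over all length-3 walks i = v_0 → v_1 → … → v_3 = j of Σ_t A[v_t][v_{t+1}]. For example, for (i, j) = (0, 1) we minimise over 4 possible intermediate vertex sequences; the minimum is 15, attained along the walk 0 → 1 → 1 → 1.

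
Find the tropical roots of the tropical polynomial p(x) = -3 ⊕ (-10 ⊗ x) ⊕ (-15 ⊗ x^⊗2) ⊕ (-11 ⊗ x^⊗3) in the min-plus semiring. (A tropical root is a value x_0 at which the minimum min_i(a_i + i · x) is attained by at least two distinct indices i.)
Roots: {-4, 5, 7}

Each tropical root is a break point of the lower envelope of the lines y = a_i + i · x (there are 4 lines, with slopes 0, 1, ..., 3). Only the lines that attain the minimum somewhere contribute to roots; other lines are dominated. Here the surviving (envelope) indices are i = 3, i = 2, i = 1, i = 0.
Intersections between consecutive envelope lines give the roots: for adjacent envelope indices i < j the intersection is x = (a_i − a_j) / (j − i). Reading off the sorted break points: {-4, 5, 7}.
Verification: at each break x_0, at least two indices attain the minimum of min_i(a_i + i · x_0).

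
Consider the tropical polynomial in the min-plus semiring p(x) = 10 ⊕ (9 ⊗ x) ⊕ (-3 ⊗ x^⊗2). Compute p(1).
p(1) = -1

A tropical monomial a ⊗ x^⊗i evaluates to a + i · x. Evaluating each term at x = 1:
  Term 0 contributes 10 + 0 · 1 = 10
  Term 1 contributes 9 + 1 · 1 = 10
  Term 2 contributes -3 + 2 · 1 = -1
p(1) = ⊕ of these = min[10, 10, -1] = -1.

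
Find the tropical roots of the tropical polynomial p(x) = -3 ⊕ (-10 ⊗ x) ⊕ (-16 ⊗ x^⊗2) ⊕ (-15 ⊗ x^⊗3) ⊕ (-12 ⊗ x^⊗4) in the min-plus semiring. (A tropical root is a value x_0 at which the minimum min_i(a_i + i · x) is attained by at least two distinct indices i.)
Roots: {-3, -1, 6, 7}

Each tropical root is a break point of the lower envelope of the lines y = a_i + i · x (there are 5 lines, with slopes 0, 1, ..., 4). Only the lines that attain the minimum somewhere contribute to roots; other lines are dominated. Here the surviving (envelope) indices are i = 4, i = 3, i = 2, i = 1, i = 0.
Intersections between consecutive envelope lines give the roots: for adjacent envelope indices i < j the intersection is x = (a_i − a_j) / (j − i). Reading off the sorted break points: {-3, -1, 6, 7}.
Verification: at each break x_0, at least two indices attain the minimum of min_i(a_i + i · x_0).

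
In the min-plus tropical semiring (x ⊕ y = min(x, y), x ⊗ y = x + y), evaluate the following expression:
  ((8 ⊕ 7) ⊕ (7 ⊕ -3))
((8 ⊕ 7) ⊕ (7 ⊕ -3)) = -3

Expand innermost to outermost. Recall ⊕ takes the minimum of its arguments and ⊗ takes their sum. Working out the expression ((8 ⊕ 7) ⊕ (7 ⊕ -3)) gives -3.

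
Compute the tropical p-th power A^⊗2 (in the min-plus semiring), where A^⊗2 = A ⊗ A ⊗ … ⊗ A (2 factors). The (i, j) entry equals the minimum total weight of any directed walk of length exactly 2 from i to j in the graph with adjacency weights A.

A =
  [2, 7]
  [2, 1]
A^⊗2 =
  [4, 8]
  [3, 2]

Each entry (A^⊗2)_ij equals the minimum over all length-2 walks i = v_0 → v_1 → … → v_2 = j of Σ_t A[v_t][v_{t+1}]. For example, for (i, j) = (0, 1) we minimise over 2 possible intermediate vertex sequences; the minimum is 8, attained along the walk 0 → 1 → 1.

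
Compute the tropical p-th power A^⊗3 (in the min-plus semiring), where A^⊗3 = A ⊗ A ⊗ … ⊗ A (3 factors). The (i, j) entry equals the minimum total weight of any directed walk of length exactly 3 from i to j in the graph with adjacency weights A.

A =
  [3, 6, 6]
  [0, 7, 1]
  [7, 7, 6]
A^⊗3 =
  [9, 12, 10]
  [6, 9, 7]
  [10, 13, 13]

Each entry (A^⊗3)_ij equals the minimum over all length-3 walks i = v_0 → v_1 → … → v_3 = j of Σ_t A[v_t][v_{t+1}]. For example, for (i, j) = (0, 2) we minimise over 9 possible intermediate vertex sequences; the minimum is 10, attained along the walk 0 → 0 → 1 → 2.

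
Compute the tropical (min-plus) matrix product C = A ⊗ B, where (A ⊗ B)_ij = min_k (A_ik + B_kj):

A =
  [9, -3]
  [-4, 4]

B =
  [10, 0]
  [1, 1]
A ⊗ B =
  [-2, -2]
  [5, -4]

Apply the min-plus product entry-by-entry:
  C[0][0] = min over k of (A[0][0] + B[0][0] = 9 + 10 = 19, A[0][1] + B[1][0] = -3 + 1 = -2) = -2 (attained at k = 1)
  C[0][1] = min over k of (A[0][0] + B[0][1] = 9 + 0 = 9, A[0][1] + B[1][1] = -3 + 1 = -2) = -2 (attained at k = 1)
  C[1][0] = min over k of (A[1][0] + B[0][0] = -4 + 10 = 6, A[1][1] + B[1][0] = 4 + 1 = 5) = 5 (attained at k = 1)
  C[1][1] = min over k of (A[1][0] + B[0][1] = -4 + 0 = -4, A[1][1] + B[1][1] = 4 + 1 = 5) = -4 (attained at k = 0)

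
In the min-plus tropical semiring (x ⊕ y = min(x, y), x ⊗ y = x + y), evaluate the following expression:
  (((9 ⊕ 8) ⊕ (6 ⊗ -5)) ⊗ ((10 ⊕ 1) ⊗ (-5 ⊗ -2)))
(((9 ⊕ 8) ⊕ (6 ⊗ -5)) ⊗ ((10 ⊕ 1) ⊗ (-5 ⊗ -2))) = -5

Expand innermost to outermost. Recall ⊕ takes the minimum of its arguments and ⊗ takes their sum. Working out the expression (((9 ⊕ 8) ⊕ (6 ⊗ -5)) ⊗ ((10 ⊕ 1) ⊗ (-5 ⊗ -2))) gives -5.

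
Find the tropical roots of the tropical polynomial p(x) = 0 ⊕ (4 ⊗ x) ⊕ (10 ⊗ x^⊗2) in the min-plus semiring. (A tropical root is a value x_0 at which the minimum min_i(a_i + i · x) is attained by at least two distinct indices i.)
Roots: {-6, -4}

Each tropical root is a break point of the lower envelope of the lines y = a_i + i · x (there are 3 lines, with slopes 0, 1, ..., 2). Only the lines that attain the minimum somewhere contribute to roots; other lines are dominated. Here the surviving (envelope) indices are i = 2, i = 1, i = 0.
Intersections between consecutive envelope lines give the roots: for adjacent envelope indices i < j the intersection is x = (a_i − a_j) / (j − i). Reading off the sorted break points: {-6, -4}.
Verification: at each break x_0, at least two indices attain the minimum of min_i(a_i + i · x_0).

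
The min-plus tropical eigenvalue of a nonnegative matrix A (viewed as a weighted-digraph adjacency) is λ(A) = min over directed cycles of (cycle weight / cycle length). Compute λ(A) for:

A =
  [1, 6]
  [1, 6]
λ(A) = 1

Enumerate directed cycles and compute their means (weight / length). Sample:
  cycle 0 → 0: weight = 1, length = 1, mean = 1/1 ≈ 1.000
  cycle 1 → 1: weight = 6, length = 1, mean = 6/1 ≈ 6.000
  cycle 0 → 1 → 0: weight = 7, length = 2, mean = 7/2 ≈ 3.500
  cycle 1 → 0 → 1: weight = 7, length = 2, mean = 7/2 ≈ 3.500
Minimum mean = 1.000, attained e.g. along the cycle 0 → 0 with weight 1 and length 1. So λ(A) = 1/1 = 1.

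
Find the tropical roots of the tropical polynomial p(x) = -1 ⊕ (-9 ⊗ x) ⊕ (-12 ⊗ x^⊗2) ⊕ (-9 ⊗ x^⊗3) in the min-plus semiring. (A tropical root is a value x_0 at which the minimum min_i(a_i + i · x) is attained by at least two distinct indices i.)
Roots: {-3, 3, 8}

Each tropical root is a break point of the lower envelope of the lines y = a_i + i · x (there are 4 lines, with slopes 0, 1, ..., 3). Only the lines that attain the minimum somewhere contribute to roots; other lines are dominated. Here the surviving (envelope) indices are i = 3, i = 2, i = 1, i = 0.
Intersections between consecutive envelope lines give the roots: for adjacent envelope indices i < j the intersection is x = (a_i − a_j) / (j − i). Reading off the sorted break points: {-3, 3, 8}.
Verification: at each break x_0, at least two indices attain the minimum of min_i(a_i + i · x_0).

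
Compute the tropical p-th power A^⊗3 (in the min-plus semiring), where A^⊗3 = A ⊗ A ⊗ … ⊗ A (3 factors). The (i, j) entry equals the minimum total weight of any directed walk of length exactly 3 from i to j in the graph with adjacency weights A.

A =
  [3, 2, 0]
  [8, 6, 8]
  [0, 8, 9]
A^⊗3 =
  [3, 2, 0]
  [8, 10, 8]
  [0, 5, 3]

Each entry (A^⊗3)_ij equals the minimum over all length-3 walks i = v_0 → v_1 → … → v_3 = j of Σ_t A[v_t][v_{t+1}]. For example, for (i, j) = (0, 2) we minimise over 9 possible intermediate vertex sequences; the minimum is 0, attained along the walk 0 → 2 → 0 → 2.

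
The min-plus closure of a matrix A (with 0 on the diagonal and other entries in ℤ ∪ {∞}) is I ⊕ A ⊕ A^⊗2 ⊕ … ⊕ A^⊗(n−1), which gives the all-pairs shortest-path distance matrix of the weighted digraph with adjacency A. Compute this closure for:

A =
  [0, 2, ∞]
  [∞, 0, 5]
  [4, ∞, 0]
Closure =
  [0, 2, 7]
  [9, 0, 5]
  [4, 6, 0]

This is the Floyd-Warshall all-pairs shortest-path computation. For each intermediate vertex k = 0, 1, …, 2, update dist[i][j] ← min(dist[i][j], dist[i][k] + dist[k][j]). The final matrix gives, for each (i, j), the minimum total weight of any directed path from i to j (possibly empty when i = j).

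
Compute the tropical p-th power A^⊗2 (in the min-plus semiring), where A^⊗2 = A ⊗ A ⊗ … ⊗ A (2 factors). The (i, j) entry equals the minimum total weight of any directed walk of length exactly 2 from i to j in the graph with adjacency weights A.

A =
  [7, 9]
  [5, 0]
A^⊗2 =
  [14, 9]
  [5, 0]

Each entry (A^⊗2)_ij equals the minimum over all length-2 walks i = v_0 → v_1 → … → v_2 = j of Σ_t A[v_t][v_{t+1}]. For example, for (i, j) = (0, 1) we minimise over 2 possible intermediate vertex sequences; the minimum is 9, attained along the walk 0 → 1 → 1.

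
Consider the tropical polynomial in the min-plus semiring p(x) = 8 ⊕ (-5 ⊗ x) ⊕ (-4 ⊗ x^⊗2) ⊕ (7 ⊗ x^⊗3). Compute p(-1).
p(-1) = -6

A tropical monomial a ⊗ x^⊗i evaluates to a + i · x. Evaluating each term at x = -1:
  Term 0 contributes 8 + 0 · -1 = 8
  Term 1 contributes -5 + 1 · -1 = -6
  Term 2 contributes -4 + 2 · -1 = -6
  Term 3 contributes 7 + 3 · -1 = 4
p(-1) = ⊕ of these = min[8, -6, -6, 4] = -6.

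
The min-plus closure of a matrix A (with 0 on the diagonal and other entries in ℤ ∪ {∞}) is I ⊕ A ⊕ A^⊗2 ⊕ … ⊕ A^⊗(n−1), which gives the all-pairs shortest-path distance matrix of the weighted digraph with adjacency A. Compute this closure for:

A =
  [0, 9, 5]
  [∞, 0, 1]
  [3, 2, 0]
Closure =
  [0, 7, 5]
  [4, 0, 1]
  [3, 2, 0]

This is the Floyd-Warshall all-pairs shortest-path computation. For each intermediate vertex k = 0, 1, …, 2, update dist[i][j] ← min(dist[i][j], dist[i][k] + dist[k][j]). The final matrix gives, for each (i, j), the minimum total weight of any directed path from i to j (possibly empty when i = j).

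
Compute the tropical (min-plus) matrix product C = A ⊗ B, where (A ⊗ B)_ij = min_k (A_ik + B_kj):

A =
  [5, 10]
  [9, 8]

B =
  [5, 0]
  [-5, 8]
A ⊗ B =
  [5, 5]
  [3, 9]

Apply the min-plus product entry-by-entry:
  C[0][0] = min over k of (A[0][0] + B[0][0] = 5 + 5 = 10, A[0][1] + B[1][0] = 10 + -5 = 5) = 5 (attained at k = 1)
  C[0][1] = min over k of (A[0][0] + B[0][1] = 5 + 0 = 5, A[0][1] + B[1][1] = 10 + 8 = 18) = 5 (attained at k = 0)
  C[1][0] = min over k of (A[1][0] + B[0][0] = 9 + 5 = 14, A[1][1] + B[1][0] = 8 + -5 = 3) = 3 (attained at k = 1)
  C[1][1] = min over k of (A[1][0] + B[0][1] = 9 + 0 = 9, A[1][1] + B[1][1] = 8 + 8 = 16) = 9 (attained at k = 0)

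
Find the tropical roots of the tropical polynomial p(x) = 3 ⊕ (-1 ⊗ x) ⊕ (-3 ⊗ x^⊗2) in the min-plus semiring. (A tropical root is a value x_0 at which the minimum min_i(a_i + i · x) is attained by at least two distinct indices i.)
Roots: {2, 4}

Each tropical root is a break point of the lower envelope of the lines y = a_i + i · x (there are 3 lines, with slopes 0, 1, ..., 2). Only the lines that attain the minimum somewhere contribute to roots; other lines are dominated. Here the surviving (envelope) indices are i = 2, i = 1, i = 0.
Intersections between consecutive envelope lines give the roots: for adjacent envelope indices i < j the intersection is x = (a_i − a_j) / (j − i). Reading off the sorted break points: {2, 4}.
Verification: at each break x_0, at least two indices attain the minimum of min_i(a_i + i · x_0).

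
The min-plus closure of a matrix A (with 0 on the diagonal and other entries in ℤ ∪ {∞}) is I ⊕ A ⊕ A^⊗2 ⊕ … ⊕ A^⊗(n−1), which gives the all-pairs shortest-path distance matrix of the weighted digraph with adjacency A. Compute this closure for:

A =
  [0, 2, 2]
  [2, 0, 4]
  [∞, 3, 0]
Closure =
  [0, 2, 2]
  [2, 0, 4]
  [5, 3, 0]

This is the Floyd-Warshall all-pairs shortest-path computation. For each intermediate vertex k = 0, 1, …, 2, update dist[i][j] ← min(dist[i][j], dist[i][k] + dist[k][j]). The final matrix gives, for each (i, j), the minimum total weight of any directed path from i to j (possibly empty when i = j).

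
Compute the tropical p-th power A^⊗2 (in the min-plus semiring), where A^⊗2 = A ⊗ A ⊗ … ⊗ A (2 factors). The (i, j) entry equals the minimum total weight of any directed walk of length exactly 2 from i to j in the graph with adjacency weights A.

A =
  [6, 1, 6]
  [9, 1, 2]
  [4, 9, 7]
A^⊗2 =
  [10, 2, 3]
  [6, 2, 3]
  [10, 5, 10]

Each entry (A^⊗2)_ij equals the minimum over all length-2 walks i = v_0 → v_1 → … → v_2 = j of Σ_t A[v_t][v_{t+1}]. For example, for (i, j) = (0, 2) we minimise over 3 possible intermediate vertex sequences; the minimum is 3, attained along the walk 0 → 1 → 2.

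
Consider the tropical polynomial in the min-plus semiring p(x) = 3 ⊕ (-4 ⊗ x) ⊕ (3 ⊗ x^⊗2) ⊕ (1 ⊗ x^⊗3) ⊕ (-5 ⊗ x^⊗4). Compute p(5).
p(5) = 1

A tropical monomial a ⊗ x^⊗i evaluates to a + i · x. Evaluating each term at x = 5:
  Term 0 contributes 3 + 0 · 5 = 3
  Term 1 contributes -4 + 1 · 5 = 1
  Term 2 contributes 3 + 2 · 5 = 13
  Term 3 contributes 1 + 3 · 5 = 16
  Term 4 contributes -5 + 4 · 5 = 15
p(5) = ⊕ of these = min[3, 1, 13, 16, 15] = 1.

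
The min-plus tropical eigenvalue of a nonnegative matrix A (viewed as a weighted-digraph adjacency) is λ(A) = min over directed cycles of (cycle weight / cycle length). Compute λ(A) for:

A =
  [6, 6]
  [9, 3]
λ(A) = 3

Enumerate directed cycles and compute their means (weight / length). Sample:
  cycle 0 → 0: weight = 6, length = 1, mean = 6/1 ≈ 6.000
  cycle 1 → 1: weight = 3, length = 1, mean = 3/1 ≈ 3.000
  cycle 0 → 1 → 0: weight = 15, length = 2, mean = 15/2 ≈ 7.500
  cycle 1 → 0 → 1: weight = 15, length = 2, mean = 15/2 ≈ 7.500
Minimum mean = 3.000, attained e.g. along the cycle 1 → 1 with weight 3 and length 1. So λ(A) = 3/1 = 3.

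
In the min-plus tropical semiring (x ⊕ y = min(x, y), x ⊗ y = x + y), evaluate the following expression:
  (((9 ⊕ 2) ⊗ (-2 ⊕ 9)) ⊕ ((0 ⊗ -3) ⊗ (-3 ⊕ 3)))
(((9 ⊕ 2) ⊗ (-2 ⊕ 9)) ⊕ ((0 ⊗ -3) ⊗ (-3 ⊕ 3))) = -6

Expand innermost to outermost. Recall ⊕ takes the minimum of its arguments and ⊗ takes their sum. Working out the expression (((9 ⊕ 2) ⊗ (-2 ⊕ 9)) ⊕ ((0 ⊗ -3) ⊗ (-3 ⊕ 3))) gives -6.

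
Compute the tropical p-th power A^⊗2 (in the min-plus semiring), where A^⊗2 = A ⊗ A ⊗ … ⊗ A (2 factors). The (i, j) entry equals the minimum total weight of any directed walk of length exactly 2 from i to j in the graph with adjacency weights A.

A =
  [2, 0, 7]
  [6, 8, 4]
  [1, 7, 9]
A^⊗2 =
  [4, 2, 4]
  [5, 6, 12]
  [3, 1, 8]

Each entry (A^⊗2)_ij equals the minimum over all length-2 walks i = v_0 → v_1 → … → v_2 = j of Σ_t A[v_t][v_{t+1}]. For example, for (i, j) = (0, 2) we minimise over 3 possible intermediate vertex sequences; the minimum is 4, attained along the walk 0 → 1 → 2.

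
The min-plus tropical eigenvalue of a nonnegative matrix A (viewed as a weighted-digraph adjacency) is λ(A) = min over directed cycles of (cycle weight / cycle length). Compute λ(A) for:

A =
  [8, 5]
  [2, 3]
λ(A) = 3

Enumerate directed cycles and compute their means (weight / length). Sample:
  cycle 0 → 0: weight = 8, length = 1, mean = 8/1 ≈ 8.000
  cycle 1 → 1: weight = 3, length = 1, mean = 3/1 ≈ 3.000
  cycle 0 → 1 → 0: weight = 7, length = 2, mean = 7/2 ≈ 3.500
  cycle 1 → 0 → 1: weight = 7, length = 2, mean = 7/2 ≈ 3.500
Minimum mean = 3.000, attained e.g. along the cycle 1 → 1 with weight 3 and length 1. So λ(A) = 3/1 = 3.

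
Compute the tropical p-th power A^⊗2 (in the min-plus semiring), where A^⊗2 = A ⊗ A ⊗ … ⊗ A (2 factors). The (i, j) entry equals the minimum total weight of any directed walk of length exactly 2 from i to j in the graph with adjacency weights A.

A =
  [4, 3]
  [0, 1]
A^⊗2 =
  [3, 4]
  [1, 2]

Each entry (A^⊗2)_ij equals the minimum over all length-2 walks i = v_0 → v_1 → … → v_2 = j of Σ_t A[v_t][v_{t+1}]. For example, for (i, j) = (0, 1) we minimise over 2 possible intermediate vertex sequences; the minimum is 4, attained along the walk 0 → 1 → 1.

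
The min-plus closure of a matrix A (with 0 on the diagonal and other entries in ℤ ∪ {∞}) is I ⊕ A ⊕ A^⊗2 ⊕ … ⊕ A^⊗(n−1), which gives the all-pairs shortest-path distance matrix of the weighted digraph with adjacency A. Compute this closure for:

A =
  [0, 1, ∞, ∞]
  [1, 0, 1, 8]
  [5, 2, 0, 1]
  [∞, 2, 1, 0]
Closure =
  [0, 1, 2, 3]
  [1, 0, 1, 2]
  [3, 2, 0, 1]
  [3, 2, 1, 0]

This is the Floyd-Warshall all-pairs shortest-path computation. For each intermediate vertex k = 0, 1, …, 3, update dist[i][j] ← min(dist[i][j], dist[i][k] + dist[k][j]). The final matrix gives, for each (i, j), the minimum total weight of any directed path from i to j (possibly empty when i = j).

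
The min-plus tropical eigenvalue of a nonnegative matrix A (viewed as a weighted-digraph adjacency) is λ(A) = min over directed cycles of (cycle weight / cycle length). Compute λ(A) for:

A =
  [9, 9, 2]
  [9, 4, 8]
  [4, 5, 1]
λ(A) = 1

Enumerate directed cycles and compute their means (weight / length). Sample:
  cycle 0 → 0: weight = 9, length = 1, mean = 9/1 ≈ 9.000
  cycle 1 → 1: weight = 4, length = 1, mean = 4/1 ≈ 4.000
  cycle 2 → 2: weight = 1, length = 1, mean = 1/1 ≈ 1.000
  cycle 0 → 1 → 0: weight = 18, length = 2, mean = 18/2 ≈ 9.000
  cycle 0 → 2 → 0: weight = 6, length = 2, mean = 6/2 ≈ 3.000
  cycle 1 → 0 → 1: weight = 18, length = 2, mean = 18/2 ≈ 9.000
Minimum mean = 1.000, attained e.g. along the cycle 2 → 2 with weight 1 and length 1. So λ(A) = 1/1 = 1.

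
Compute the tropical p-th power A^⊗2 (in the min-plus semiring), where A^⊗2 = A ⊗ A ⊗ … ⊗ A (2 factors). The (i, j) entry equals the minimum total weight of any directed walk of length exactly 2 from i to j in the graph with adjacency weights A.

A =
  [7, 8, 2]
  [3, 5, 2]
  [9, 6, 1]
A^⊗2 =
  [11, 8, 3]
  [8, 8, 3]
  [9, 7, 2]

Each entry (A^⊗2)_ij equals the minimum over all length-2 walks i = v_0 → v_1 → … → v_2 = j of Σ_t A[v_t][v_{t+1}]. For example, for (i, j) = (0, 2) we minimise over 3 possible intermediate vertex sequences; the minimum is 3, attained along the walk 0 → 2 → 2.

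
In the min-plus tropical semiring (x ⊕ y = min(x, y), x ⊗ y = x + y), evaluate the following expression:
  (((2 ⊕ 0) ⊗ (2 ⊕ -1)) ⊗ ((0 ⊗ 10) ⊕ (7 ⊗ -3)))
(((2 ⊕ 0) ⊗ (2 ⊕ -1)) ⊗ ((0 ⊗ 10) ⊕ (7 ⊗ -3))) = 3

Expand innermost to outermost. Recall ⊕ takes the minimum of its arguments and ⊗ takes their sum. Working out the expression (((2 ⊕ 0) ⊗ (2 ⊕ -1)) ⊗ ((0 ⊗ 10) ⊕ (7 ⊗ -3))) gives 3.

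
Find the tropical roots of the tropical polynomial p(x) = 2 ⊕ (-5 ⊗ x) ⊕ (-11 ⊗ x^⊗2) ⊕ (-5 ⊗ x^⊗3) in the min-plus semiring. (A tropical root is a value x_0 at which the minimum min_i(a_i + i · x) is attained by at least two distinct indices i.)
Roots: {-6, 6, 7}

Each tropical root is a break point of the lower envelope of the lines y = a_i + i · x (there are 4 lines, with slopes 0, 1, ..., 3). Only the lines that attain the minimum somewhere contribute to roots; other lines are dominated. Here the surviving (envelope) indices are i = 3, i = 2, i = 1, i = 0.
Intersections between consecutive envelope lines give the roots: for adjacent envelope indices i < j the intersection is x = (a_i − a_j) / (j − i). Reading off the sorted break points: {-6, 6, 7}.
Verification: at each break x_0, at least two indices attain the minimum of min_i(a_i + i · x_0).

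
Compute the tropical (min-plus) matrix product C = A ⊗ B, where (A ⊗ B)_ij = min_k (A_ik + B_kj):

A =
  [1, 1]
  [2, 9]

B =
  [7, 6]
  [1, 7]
A ⊗ B =
  [2, 7]
  [9, 8]

Apply the min-plus product entry-by-entry:
  C[0][0] = min over k of (A[0][0] + B[0][0] = 1 + 7 = 8, A[0][1] + B[1][0] = 1 + 1 = 2) = 2 (attained at k = 1)
  C[0][1] = min over k of (A[0][0] + B[0][1] = 1 + 6 = 7, A[0][1] + B[1][1] = 1 + 7 = 8) = 7 (attained at k = 0)
  C[1][0] = min over k of (A[1][0] + B[0][0] = 2 + 7 = 9, A[1][1] + B[1][0] = 9 + 1 = 10) = 9 (attained at k = 0)
  C[1][1] = min over k of (A[1][0] + B[0][1] = 2 + 6 = 8, A[1][1] + B[1][1] = 9 + 7 = 16) = 8 (attained at k = 0)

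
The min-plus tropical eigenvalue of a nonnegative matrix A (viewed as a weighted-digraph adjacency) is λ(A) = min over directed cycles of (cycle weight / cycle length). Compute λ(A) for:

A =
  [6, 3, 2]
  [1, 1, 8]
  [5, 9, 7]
λ(A) = 1

Enumerate directed cycles and compute their means (weight / length). Sample:
  cycle 0 → 0: weight = 6, length = 1, mean = 6/1 ≈ 6.000
  cycle 1 → 1: weight = 1, length = 1, mean = 1/1 ≈ 1.000
  cycle 2 → 2: weight = 7, length = 1, mean = 7/1 ≈ 7.000
  cycle 0 → 1 → 0: weight = 4, length = 2, mean = 4/2 ≈ 2.000
  cycle 0 → 2 → 0: weight = 7, length = 2, mean = 7/2 ≈ 3.500
  cycle 1 → 0 → 1: weight = 4, length = 2, mean = 4/2 ≈ 2.000
Minimum mean = 1.000, attained e.g. along the cycle 1 → 1 with weight 1 and length 1. So λ(A) = 1/1 = 1.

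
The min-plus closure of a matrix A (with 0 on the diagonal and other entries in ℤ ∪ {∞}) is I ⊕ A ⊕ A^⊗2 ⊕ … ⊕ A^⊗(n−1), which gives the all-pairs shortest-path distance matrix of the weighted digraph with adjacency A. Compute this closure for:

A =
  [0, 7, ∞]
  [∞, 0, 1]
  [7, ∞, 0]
Closure =
  [0, 7, 8]
  [8, 0, 1]
  [7, 14, 0]

This is the Floyd-Warshall all-pairs shortest-path computation. For each intermediate vertex k = 0, 1, …, 2, update dist[i][j] ← min(dist[i][j], dist[i][k] + dist[k][j]). The final matrix gives, for each (i, j), the minimum total weight of any directed path from i to j (possibly empty when i = j).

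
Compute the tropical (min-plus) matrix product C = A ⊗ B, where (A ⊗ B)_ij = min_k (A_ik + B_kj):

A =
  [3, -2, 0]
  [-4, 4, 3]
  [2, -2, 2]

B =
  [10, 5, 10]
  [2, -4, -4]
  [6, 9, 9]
A ⊗ B =
  [0, -6, -6]
  [6, 0, 0]
  [0, -6, -6]

Apply the min-plus product entry-by-entry:
  C[0][0] = min over k of (A[0][0] + B[0][0] = 3 + 10 = 13, A[0][1] + B[1][0] = -2 + 2 = 0, A[0][2] + B[2][0] = 0 + 6 = 6) = 0 (attained at k = 1)
  C[0][1] = min over k of (A[0][0] + B[0][1] = 3 + 5 = 8, A[0][1] + B[1][1] = -2 + -4 = -6, A[0][2] + B[2][1] = 0 + 9 = 9) = -6 (attained at k = 1)
  C[0][2] = min over k of (A[0][0] + B[0][2] = 3 + 10 = 13, A[0][1] + B[1][2] = -2 + -4 = -6, A[0][2] + B[2][2] = 0 + 9 = 9) = -6 (attained at k = 1)
  C[1][0] = min over k of (A[1][0] + B[0][0] = -4 + 10 = 6, A[1][1] + B[1][0] = 4 + 2 = 6, A[1][2] + B[2][0] = 3 + 6 = 9) = 6 (attained at k = 0)
  C[1][1] = min over k of (A[1][0] + B[0][1] = -4 + 5 = 1, A[1][1] + B[1][1] = 4 + -4 = 0, A[1][2] + B[2][1] = 3 + 9 = 12) = 0 (attained at k = 1)
  C[1][2] = min over k of (A[1][0] + B[0][2] = -4 + 10 = 6, A[1][1] + B[1][2] = 4 + -4 = 0, A[1][2] + B[2][2] = 3 + 9 = 12) = 0 (attained at k = 1)
  C[2][0] = min over k of (A[2][0] + B[0][0] = 2 + 10 = 12, A[2][1] + B[1][0] = -2 + 2 = 0, A[2][2] + B[2][0] = 2 + 6 = 8) = 0 (attained at k = 1)
  C[2][1] = min over k of (A[2][0] + B[0][1] = 2 + 5 = 7, A[2][1] + B[1][1] = -2 + -4 = -6, A[2][2] + B[2][1] = 2 + 9 = 11) = -6 (attained at k = 1)
  C[2][2] = min over k of (A[2][0] + B[0][2] = 2 + 10 = 12, A[2][1] + B[1][2] = -2 + -4 = -6, A[2][2] + B[2][2] = 2 + 9 = 11) = -6 (attained at k = 1)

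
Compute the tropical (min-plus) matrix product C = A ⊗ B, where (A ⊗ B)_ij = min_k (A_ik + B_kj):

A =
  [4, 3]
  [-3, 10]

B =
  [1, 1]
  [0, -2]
A ⊗ B =
  [3, 1]
  [-2, -2]

Apply the min-plus product entry-by-entry:
  C[0][0] = min over k of (A[0][0] + B[0][0] = 4 + 1 = 5, A[0][1] + B[1][0] = 3 + 0 = 3) = 3 (attained at k = 1)
  C[0][1] = min over k of (A[0][0] + B[0][1] = 4 + 1 = 5, A[0][1] + B[1][1] = 3 + -2 = 1) = 1 (attained at k = 1)
  C[1][0] = min over k of (A[1][0] + B[0][0] = -3 + 1 = -2, A[1][1] + B[1][0] = 10 + 0 = 10) = -2 (attained at k = 0)
  C[1][1] = min over k of (A[1][0] + B[0][1] = -3 + 1 = -2, A[1][1] + B[1][1] = 10 + -2 = 8) = -2 (attained at k = 0)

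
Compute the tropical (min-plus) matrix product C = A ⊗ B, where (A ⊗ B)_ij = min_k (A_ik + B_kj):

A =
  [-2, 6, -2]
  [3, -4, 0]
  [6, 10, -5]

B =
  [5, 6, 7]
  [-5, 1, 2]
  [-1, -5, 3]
A ⊗ B =
  [-3, -7, 1]
  [-9, -5, -2]
  [-6, -10, -2]

Apply the min-plus product entry-by-entry:
  C[0][0] = min over k of (A[0][0] + B[0][0] = -2 + 5 = 3, A[0][1] + B[1][0] = 6 + -5 = 1, A[0][2] + B[2][0] = -2 + -1 = -3) = -3 (attained at k = 2)
  C[0][1] = min over k of (A[0][0] + B[0][1] = -2 + 6 = 4, A[0][1] + B[1][1] = 6 + 1 = 7, A[0][2] + B[2][1] = -2 + -5 = -7) = -7 (attained at k = 2)
  C[0][2] = min over k of (A[0][0] + B[0][2] = -2 + 7 = 5, A[0][1] + B[1][2] = 6 + 2 = 8, A[0][2] + B[2][2] = -2 + 3 = 1) = 1 (attained at k = 2)
  C[1][0] = min over k of (A[1][0] + B[0][0] = 3 + 5 = 8, A[1][1] + B[1][0] = -4 + -5 = -9, A[1][2] + B[2][0] = 0 + -1 = -1) = -9 (attained at k = 1)
  C[1][1] = min over k of (A[1][0] + B[0][1] = 3 + 6 = 9, A[1][1] + B[1][1] = -4 + 1 = -3, A[1][2] + B[2][1] = 0 + -5 = -5) = -5 (attained at k = 2)
  C[1][2] = min over k of (A[1][0] + B[0][2] = 3 + 7 = 10, A[1][1] + B[1][2] = -4 + 2 = -2, A[1][2] + B[2][2] = 0 + 3 = 3) = -2 (attained at k = 1)
  C[2][0] = min over k of (A[2][0] + B[0][0] = 6 + 5 = 11, A[2][1] + B[1][0] = 10 + -5 = 5, A[2][2] + B[2][0] = -5 + -1 = -6) = -6 (attained at k = 2)
  C[2][1] = min over k of (A[2][0] + B[0][1] = 6 + 6 = 12, A[2][1] + B[1][1] = 10 + 1 = 11, A[2][2] + B[2][1] = -5 + -5 = -10) = -10 (attained at k = 2)
  C[2][2] = min over k of (A[2][0] + B[0][2] = 6 + 7 = 13, A[2][1] + B[1][2] = 10 + 2 = 12, A[2][2] + B[2][2] = -5 + 3 = -2) = -2 (attained at k = 2)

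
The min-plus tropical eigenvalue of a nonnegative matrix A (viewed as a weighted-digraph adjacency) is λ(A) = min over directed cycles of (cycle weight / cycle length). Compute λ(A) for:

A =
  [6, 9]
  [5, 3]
λ(A) = 3

Enumerate directed cycles and compute their means (weight / length). Sample:
  cycle 0 → 0: weight = 6, length = 1, mean = 6/1 ≈ 6.000
  cycle 1 → 1: weight = 3, length = 1, mean = 3/1 ≈ 3.000
  cycle 0 → 1 → 0: weight = 14, length = 2, mean = 14/2 ≈ 7.000
  cycle 1 → 0 → 1: weight = 14, length = 2, mean = 14/2 ≈ 7.000
Minimum mean = 3.000, attained e.g. along the cycle 1 → 1 with weight 3 and length 1. So λ(A) = 3/1 = 3.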